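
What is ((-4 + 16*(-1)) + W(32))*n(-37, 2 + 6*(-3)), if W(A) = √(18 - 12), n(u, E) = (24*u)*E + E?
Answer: -283840 + 14192*√6 ≈ -2.4908e+5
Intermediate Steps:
n(u, E) = E + 24*E*u (n(u, E) = 24*E*u + E = E + 24*E*u)
W(A) = √6
((-4 + 16*(-1)) + W(32))*n(-37, 2 + 6*(-3)) = ((-4 + 16*(-1)) + √6)*((2 + 6*(-3))*(1 + 24*(-37))) = ((-4 - 16) + √6)*((2 - 18)*(1 - 888)) = (-20 + √6)*(-16*(-887)) = (-20 + √6)*14192 = -283840 + 14192*√6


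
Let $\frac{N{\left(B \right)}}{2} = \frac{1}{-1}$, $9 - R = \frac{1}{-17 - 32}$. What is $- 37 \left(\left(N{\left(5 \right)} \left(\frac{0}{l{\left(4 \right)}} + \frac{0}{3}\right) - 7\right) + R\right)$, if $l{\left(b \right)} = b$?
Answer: $- \frac{3663}{49} \approx -74.755$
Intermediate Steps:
$R = \frac{442}{49}$ ($R = 9 - \frac{1}{-17 - 32} = 9 - \frac{1}{-49} = 9 - - \frac{1}{49} = 9 + \frac{1}{49} = \frac{442}{49} \approx 9.0204$)
$N{\left(B \right)} = -2$ ($N{\left(B \right)} = \frac{2}{-1} = 2 \left(-1\right) = -2$)
$- 37 \left(\left(N{\left(5 \right)} \left(\frac{0}{l{\left(4 \right)}} + \frac{0}{3}\right) - 7\right) + R\right) = - 37 \left(\left(- 2 \left(\frac{0}{4} + \frac{0}{3}\right) - 7\right) + \frac{442}{49}\right) = - 37 \left(\left(- 2 \left(0 \cdot \frac{1}{4} + 0 \cdot \frac{1}{3}\right) - 7\right) + \frac{442}{49}\right) = - 37 \left(\left(- 2 \left(0 + 0\right) - 7\right) + \frac{442}{49}\right) = - 37 \left(\left(\left(-2\right) 0 - 7\right) + \frac{442}{49}\right) = - 37 \left(\left(0 - 7\right) + \frac{442}{49}\right) = - 37 \left(-7 + \frac{442}{49}\right) = \left(-37\right) \frac{99}{49} = - \frac{3663}{49}$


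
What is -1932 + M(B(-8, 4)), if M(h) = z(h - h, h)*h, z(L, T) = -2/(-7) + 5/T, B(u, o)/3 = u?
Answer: -13537/7 ≈ -1933.9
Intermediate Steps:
B(u, o) = 3*u
z(L, T) = 2/7 + 5/T (z(L, T) = -2*(-1/7) + 5/T = 2/7 + 5/T)
M(h) = h*(2/7 + 5/h) (M(h) = (2/7 + 5/h)*h = h*(2/7 + 5/h))
-1932 + M(B(-8, 4)) = -1932 + (5 + 2*(3*(-8))/7) = -1932 + (5 + (2/7)*(-24)) = -1932 + (5 - 48/7) = -1932 - 13/7 = -13537/7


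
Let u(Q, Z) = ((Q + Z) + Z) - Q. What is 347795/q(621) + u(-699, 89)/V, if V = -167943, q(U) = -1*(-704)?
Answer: 656287757/1328448 ≈ 494.03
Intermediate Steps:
u(Q, Z) = 2*Z (u(Q, Z) = (Q + 2*Z) - Q = 2*Z)
q(U) = 704
347795/q(621) + u(-699, 89)/V = 347795/704 + (2*89)/(-167943) = 347795*(1/704) + 178*(-1/167943) = 347795/704 - 2/1887 = 656287757/1328448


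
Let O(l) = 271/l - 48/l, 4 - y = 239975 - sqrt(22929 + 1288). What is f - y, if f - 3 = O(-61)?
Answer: 14638191/61 - sqrt(24217) ≈ 2.3981e+5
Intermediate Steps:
y = -239971 + sqrt(24217) (y = 4 - (239975 - sqrt(22929 + 1288)) = 4 - (239975 - sqrt(24217)) = 4 + (-239975 + sqrt(24217)) = -239971 + sqrt(24217) ≈ -2.3982e+5)
O(l) = 223/l
f = -40/61 (f = 3 + 223/(-61) = 3 + 223*(-1/61) = 3 - 223/61 = -40/61 ≈ -0.65574)
f - y = -40/61 - (-239971 + sqrt(24217)) = -40/61 + (239971 - sqrt(24217)) = 14638191/61 - sqrt(24217)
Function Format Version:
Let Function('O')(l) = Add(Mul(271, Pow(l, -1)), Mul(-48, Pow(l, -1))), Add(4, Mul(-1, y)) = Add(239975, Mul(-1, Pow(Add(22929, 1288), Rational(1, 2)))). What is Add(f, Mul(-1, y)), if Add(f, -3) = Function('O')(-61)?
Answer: Add(Rational(14638191, 61), Mul(-1, Pow(24217, Rational(1, 2)))) ≈ 2.3981e+5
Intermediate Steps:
y = Add(-239971, Pow(24217, Rational(1, 2))) (y = Add(4, Mul(-1, Add(239975, Mul(-1, Pow(Add(22929, 1288), Rational(1, 2)))))) = Add(4, Mul(-1, Add(239975, Mul(-1, Pow(24217, Rational(1, 2)))))) = Add(4, Add(-239975, Pow(24217, Rational(1, 2)))) = Add(-239971, Pow(24217, Rational(1, 2))) ≈ -2.3982e+5)
Function('O')(l) = Mul(223, Pow(l, -1))
f = Rational(-40, 61) (f = Add(3, Mul(223, Pow(-61, -1))) = Add(3, Mul(223, Rational(-1, 61))) = Add(3, Rational(-223, 61)) = Rational(-40, 61) ≈ -0.65574)
Add(f, Mul(-1, y)) = Add(Rational(-40, 61), Mul(-1, Add(-239971, Pow(24217, Rational(1, 2))))) = Add(Rational(-40, 61), Add(239971, Mul(-1, Pow(24217, Rational(1, 2))))) = Add(Rational(14638191, 61), Mul(-1, Pow(24217, Rational(1, 2))))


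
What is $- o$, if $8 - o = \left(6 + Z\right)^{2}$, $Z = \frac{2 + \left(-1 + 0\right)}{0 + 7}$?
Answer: $\frac{1457}{49} \approx 29.735$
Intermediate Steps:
$Z = \frac{1}{7}$ ($Z = \frac{2 - 1}{7} = 1 \cdot \frac{1}{7} = \frac{1}{7} \approx 0.14286$)
$o = - \frac{1457}{49}$ ($o = 8 - \left(6 + \frac{1}{7}\right)^{2} = 8 - \left(\frac{43}{7}\right)^{2} = 8 - \frac{1849}{49} = - \frac{1457}{49} \approx -29.735$)
$- o = \left(-1\right) \left(- \frac{1457}{49}\right) = \frac{1457}{49}$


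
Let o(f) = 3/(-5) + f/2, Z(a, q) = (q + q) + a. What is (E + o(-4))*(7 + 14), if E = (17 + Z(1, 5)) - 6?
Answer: 2037/5 ≈ 407.40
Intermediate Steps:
Z(a, q) = a + 2*q (Z(a, q) = 2*q + a = a + 2*q)
E = 22 (E = (17 + (1 + 2*5)) - 6 = (17 + (1 + 10)) - 6 = (17 + 11) - 6 = 28 - 6 = 22)
o(f) = -⅗ + f/2 (o(f) = 3*(-⅕) + f*(½) = -⅗ + f/2)
(E + o(-4))*(7 + 14) = (22 + (-⅗ + (½)*(-4)))*(7 + 14) = (22 + (-⅗ - 2))*21 = (22 - 13/5)*21 = (97/5)*21 = 2037/5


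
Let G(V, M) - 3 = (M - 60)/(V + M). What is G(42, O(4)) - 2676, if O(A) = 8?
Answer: -66851/25 ≈ -2674.0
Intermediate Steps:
G(V, M) = 3 + (-60 + M)/(M + V) (G(V, M) = 3 + (M - 60)/(V + M) = 3 + (-60 + M)/(M + V))
G(42, O(4)) - 2676 = (-60 + 3*42 + 4*8)/(8 + 42) - 2676 = (-60 + 126 + 32)/50 - 2676 = (1/50)*98 - 2676 = 49/25 - 2676 = -66851/25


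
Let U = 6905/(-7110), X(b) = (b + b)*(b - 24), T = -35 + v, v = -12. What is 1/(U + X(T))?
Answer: 1422/9489047 ≈ 0.00014986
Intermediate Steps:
T = -47 (T = -35 - 12 = -47)
X(b) = 2*b*(-24 + b) (X(b) = (2*b)*(-24 + b) = 2*b*(-24 + b))
U = -1381/1422 (U = 6905*(-1/7110) = -1381/1422 ≈ -0.97117)
1/(U + X(T)) = 1/(-1381/1422 + 2*(-47)*(-24 - 47)) = 1/(-1381/1422 + 2*(-47)*(-71)) = 1/(-1381/1422 + 6674) = 1/(9489047/1422) = 1422/9489047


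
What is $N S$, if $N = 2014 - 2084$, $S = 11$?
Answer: $-770$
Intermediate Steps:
$N = -70$
$N S = \left(-70\right) 11 = -770$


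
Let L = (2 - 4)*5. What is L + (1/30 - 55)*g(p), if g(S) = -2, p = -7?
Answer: 1499/15 ≈ 99.933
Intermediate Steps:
L = -10 (L = -2*5 = -10)
L + (1/30 - 55)*g(p) = -10 + (1/30 - 55)*(-2) = -10 - 1649/30*(-2) = -10 + 1649/15 = 1499/15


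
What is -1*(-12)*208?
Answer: 2496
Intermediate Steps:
-1*(-12)*208 = 12*208 = 2496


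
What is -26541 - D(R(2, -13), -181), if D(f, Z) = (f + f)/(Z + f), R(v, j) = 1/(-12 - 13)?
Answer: -60062284/2263 ≈ -26541.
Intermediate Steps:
R(v, j) = -1/25 (R(v, j) = 1/(-25) = -1/25)
D(f, Z) = 2*f/(Z + f) (D(f, Z) = (2*f)/(Z + f) = 2*f/(Z + f))
-26541 - D(R(2, -13), -181) = -26541 - 2*(-1)/(25*(-181 - 1/25)) = -26541 - 2*(-1)/(25*(-4526/25)) = -26541 - 2*(-1)*(-25)/(25*4526) = -26541 - 1*1/2263 = -26541 - 1/2263 = -60062284/2263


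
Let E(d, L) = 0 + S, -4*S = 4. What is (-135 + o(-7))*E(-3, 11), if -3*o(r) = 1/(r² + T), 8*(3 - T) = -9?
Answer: 172133/1275 ≈ 135.01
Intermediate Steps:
S = -1 (S = -¼*4 = -1)
T = 33/8 (T = 3 - ⅛*(-9) = 3 + 9/8 = 33/8 ≈ 4.1250)
E(d, L) = -1 (E(d, L) = 0 - 1 = -1)
o(r) = -1/(3*(33/8 + r²)) (o(r) = -1/(3*(r² + 33/8)) = -1/(3*(33/8 + r²)))
(-135 + o(-7))*E(-3, 11) = (-135 - 8/(99 + 24*(-7)²))*(-1) = (-135 - 8/(99 + 24*49))*(-1) = (-135 - 8/(99 + 1176))*(-1) = (-135 - 8/1275)*(-1) = -172133/1275*(-1) = 172133/1275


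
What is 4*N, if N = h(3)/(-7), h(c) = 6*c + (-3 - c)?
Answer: -48/7 ≈ -6.8571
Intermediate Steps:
h(c) = -3 + 5*c
N = -12/7 (N = (-3 + 5*3)/(-7) = (-3 + 15)*(-⅐) = 12*(-⅐) = -12/7 ≈ -1.7143)
4*N = 4*(-12/7) = -48/7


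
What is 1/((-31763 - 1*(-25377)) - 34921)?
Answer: -1/41307 ≈ -2.4209e-5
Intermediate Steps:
1/((-31763 - 1*(-25377)) - 34921) = 1/((-31763 + 25377) - 34921) = 1/(-6386 - 34921) = 1/(-41307) = -1/41307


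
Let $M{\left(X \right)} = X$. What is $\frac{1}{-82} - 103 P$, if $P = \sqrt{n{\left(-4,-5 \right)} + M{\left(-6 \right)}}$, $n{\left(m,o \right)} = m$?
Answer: $- \frac{1}{82} - 103 i \sqrt{10} \approx -0.012195 - 325.71 i$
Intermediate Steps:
$P = i \sqrt{10}$ ($P = \sqrt{-4 - 6} = \sqrt{-10} = i \sqrt{10} \approx 3.1623 i$)
$\frac{1}{-82} - 103 P = \frac{1}{-82} - 103 i \sqrt{10} = - \frac{1}{82} - 103 i \sqrt{10}$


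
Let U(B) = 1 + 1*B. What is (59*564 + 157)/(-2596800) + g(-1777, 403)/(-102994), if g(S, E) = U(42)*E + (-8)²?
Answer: -24304770401/133727409600 ≈ -0.18175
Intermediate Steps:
U(B) = 1 + B
g(S, E) = 64 + 43*E (g(S, E) = (1 + 42)*E + (-8)² = 43*E + 64 = 64 + 43*E)
(59*564 + 157)/(-2596800) + g(-1777, 403)/(-102994) = (59*564 + 157)/(-2596800) + (64 + 43*403)/(-102994) = (33276 + 157)*(-1/2596800) + (64 + 17329)*(-1/102994) = 33433*(-1/2596800) + 17393*(-1/102994) = -33433/2596800 - 17393/102994 = -24304770401/133727409600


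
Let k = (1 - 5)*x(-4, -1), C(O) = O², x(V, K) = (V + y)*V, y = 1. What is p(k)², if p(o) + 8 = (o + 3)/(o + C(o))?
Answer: 36372961/565504 ≈ 64.320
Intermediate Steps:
x(V, K) = V*(1 + V) (x(V, K) = (V + 1)*V = (1 + V)*V = V*(1 + V))
k = -48 (k = (1 - 5)*(-4*(1 - 4)) = -(-16)*(-3) = -4*12 = -48)
p(o) = -8 + (3 + o)/(o + o²) (p(o) = -8 + (o + 3)/(o + o²) = -8 + (3 + o)/(o + o²))
p(k)² = ((3 - 8*(-48)² - 7*(-48))/((-48)*(1 - 48)))² = (-1/48*(3 - 8*2304 + 336)/(-47))² = (-1/48*(-1/47)*(3 - 18432 + 336))² = (-1/48*(-1/47)*(-18093))² = (-6031/752)² = 36372961/565504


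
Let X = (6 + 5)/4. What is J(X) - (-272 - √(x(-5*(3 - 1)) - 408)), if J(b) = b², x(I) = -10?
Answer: 4473/16 + I*√418 ≈ 279.56 + 20.445*I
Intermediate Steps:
X = 11/4 (X = (¼)*11 = 11/4 ≈ 2.7500)
J(X) - (-272 - √(x(-5*(3 - 1)) - 408)) = (11/4)² - (-272 - √(-10 - 408)) = 121/16 - (-272 - √(-418)) = 121/16 - (-272 - I*√418) = 121/16 + (272 + I*√418) = 4473/16 + I*√418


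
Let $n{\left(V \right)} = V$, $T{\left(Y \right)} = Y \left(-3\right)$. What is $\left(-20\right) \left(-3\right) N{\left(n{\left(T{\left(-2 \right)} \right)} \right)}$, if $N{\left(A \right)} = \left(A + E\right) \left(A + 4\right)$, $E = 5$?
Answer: $6600$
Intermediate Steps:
$T{\left(Y \right)} = - 3 Y$
$N{\left(A \right)} = \left(4 + A\right) \left(5 + A\right)$ ($N{\left(A \right)} = \left(A + 5\right) \left(A + 4\right) = \left(5 + A\right) \left(4 + A\right) = \left(4 + A\right) \left(5 + A\right)$)
$\left(-20\right) \left(-3\right) N{\left(n{\left(T{\left(-2 \right)} \right)} \right)} = \left(-20\right) \left(-3\right) \left(20 + \left(\left(-3\right) \left(-2\right)\right)^{2} + 9 \left(\left(-3\right) \left(-2\right)\right)\right) = 60 \left(20 + 6^{2} + 9 \cdot 6\right) = 60 \left(20 + 36 + 54\right) = 60 \cdot 110 = 6600$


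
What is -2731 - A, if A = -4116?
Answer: 1385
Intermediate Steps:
-2731 - A = -2731 - 1*(-4116) = -2731 + 4116 = 1385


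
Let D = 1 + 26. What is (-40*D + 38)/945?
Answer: -1042/945 ≈ -1.1026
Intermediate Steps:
D = 27
(-40*D + 38)/945 = (-40*27 + 38)/945 = (-1080 + 38)*(1/945) = -1042*1/945 = -1042/945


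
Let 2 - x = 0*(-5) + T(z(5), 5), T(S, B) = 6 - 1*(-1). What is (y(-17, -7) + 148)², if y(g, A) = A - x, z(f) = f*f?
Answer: 21316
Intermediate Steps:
z(f) = f²
T(S, B) = 7 (T(S, B) = 6 + 1 = 7)
x = -5 (x = 2 - (0*(-5) + 7) = 2 - (0 + 7) = 2 - 1*7 = 2 - 7 = -5)
y(g, A) = 5 + A (y(g, A) = A - 1*(-5) = A + 5 = 5 + A)
(y(-17, -7) + 148)² = ((5 - 7) + 148)² = (-2 + 148)² = 146² = 21316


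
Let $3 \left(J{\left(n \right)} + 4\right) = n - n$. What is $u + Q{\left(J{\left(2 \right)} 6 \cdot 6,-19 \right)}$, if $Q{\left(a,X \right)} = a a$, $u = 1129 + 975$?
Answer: $22840$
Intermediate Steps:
$J{\left(n \right)} = -4$ ($J{\left(n \right)} = -4 + \frac{n - n}{3} = -4 + \frac{1}{3} \cdot 0 = -4 + 0 = -4$)
$u = 2104$
$Q{\left(a,X \right)} = a^{2}$
$u + Q{\left(J{\left(2 \right)} 6 \cdot 6,-19 \right)} = 2104 + \left(\left(-4\right) 6 \cdot 6\right)^{2} = 2104 + \left(\left(-24\right) 6\right)^{2} = 2104 + \left(-144\right)^{2} = 2104 + 20736 = 22840$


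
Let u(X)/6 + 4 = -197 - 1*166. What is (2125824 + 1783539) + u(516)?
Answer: 3907161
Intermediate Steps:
u(X) = -2202 (u(X) = -24 + 6*(-197 - 1*166) = -24 + 6*(-197 - 166) = -24 + 6*(-363) = -24 - 2178 = -2202)
(2125824 + 1783539) + u(516) = (2125824 + 1783539) - 2202 = 3909363 - 2202 = 3907161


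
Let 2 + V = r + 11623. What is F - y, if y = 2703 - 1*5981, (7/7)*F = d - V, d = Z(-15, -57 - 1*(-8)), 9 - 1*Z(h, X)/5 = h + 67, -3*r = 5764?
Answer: -19910/3 ≈ -6636.7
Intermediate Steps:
r = -5764/3 (r = -⅓*5764 = -5764/3 ≈ -1921.3)
Z(h, X) = -290 - 5*h (Z(h, X) = 45 - 5*(h + 67) = 45 - 5*(67 + h) = 45 + (-335 - 5*h) = -290 - 5*h)
d = -215 (d = -290 - 5*(-15) = -290 + 75 = -215)
V = 29099/3 (V = -2 + (-5764/3 + 11623) = -2 + 29105/3 = 29099/3 ≈ 9699.7)
F = -29744/3 (F = -215 - 1*29099/3 = -215 - 29099/3 = -29744/3 ≈ -9914.7)
y = -3278 (y = 2703 - 5981 = -3278)
F - y = -29744/3 - 1*(-3278) = -29744/3 + 3278 = -19910/3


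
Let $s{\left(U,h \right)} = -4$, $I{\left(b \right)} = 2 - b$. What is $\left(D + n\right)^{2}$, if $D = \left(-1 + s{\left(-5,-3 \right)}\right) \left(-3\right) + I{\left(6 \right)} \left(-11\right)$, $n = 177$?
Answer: $55696$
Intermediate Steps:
$D = 59$ ($D = \left(-1 - 4\right) \left(-3\right) + \left(2 - 6\right) \left(-11\right) = \left(-5\right) \left(-3\right) + \left(2 - 6\right) \left(-11\right) = 15 - -44 = 15 + 44 = 59$)
$\left(D + n\right)^{2} = \left(59 + 177\right)^{2} = 236^{2} = 55696$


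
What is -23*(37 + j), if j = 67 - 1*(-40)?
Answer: -3312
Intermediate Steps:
j = 107 (j = 67 + 40 = 107)
-23*(37 + j) = -23*(37 + 107) = -23*144 = -3312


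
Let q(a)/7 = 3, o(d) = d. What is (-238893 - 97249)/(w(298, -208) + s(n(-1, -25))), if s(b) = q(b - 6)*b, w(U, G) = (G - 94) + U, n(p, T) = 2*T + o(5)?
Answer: 336142/949 ≈ 354.21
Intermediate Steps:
q(a) = 21 (q(a) = 7*3 = 21)
n(p, T) = 5 + 2*T (n(p, T) = 2*T + 5 = 5 + 2*T)
w(U, G) = -94 + G + U (w(U, G) = (-94 + G) + U = -94 + G + U)
s(b) = 21*b
(-238893 - 97249)/(w(298, -208) + s(n(-1, -25))) = (-238893 - 97249)/((-94 - 208 + 298) + 21*(5 + 2*(-25))) = -336142/(-4 + 21*(5 - 50)) = -336142/(-4 + 21*(-45)) = -336142/(-4 - 945) = -336142/(-949) = -336142*(-1/949) = 336142/949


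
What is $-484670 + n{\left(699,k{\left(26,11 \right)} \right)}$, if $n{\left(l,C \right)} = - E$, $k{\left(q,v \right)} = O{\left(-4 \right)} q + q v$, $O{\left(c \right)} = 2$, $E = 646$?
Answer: $-485316$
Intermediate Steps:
$k{\left(q,v \right)} = 2 q + q v$
$n{\left(l,C \right)} = -646$ ($n{\left(l,C \right)} = \left(-1\right) 646 = -646$)
$-484670 + n{\left(699,k{\left(26,11 \right)} \right)} = -484670 - 646 = -485316$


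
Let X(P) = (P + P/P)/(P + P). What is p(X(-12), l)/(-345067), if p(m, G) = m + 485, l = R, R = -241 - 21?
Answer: -11651/8281608 ≈ -0.0014069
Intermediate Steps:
R = -262
l = -262
X(P) = (1 + P)/(2*P) (X(P) = (P + 1)/((2*P)) = (1 + P)*(1/(2*P)) = (1 + P)/(2*P))
p(m, G) = 485 + m
p(X(-12), l)/(-345067) = (485 + (½)*(1 - 12)/(-12))/(-345067) = (485 + (½)*(-1/12)*(-11))*(-1/345067) = (485 + 11/24)*(-1/345067) = (11651/24)*(-1/345067) = -11651/8281608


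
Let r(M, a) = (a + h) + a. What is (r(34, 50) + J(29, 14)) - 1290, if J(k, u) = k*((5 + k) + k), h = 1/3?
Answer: 1912/3 ≈ 637.33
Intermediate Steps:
h = ⅓ ≈ 0.33333
r(M, a) = ⅓ + 2*a (r(M, a) = (a + ⅓) + a = (⅓ + a) + a = ⅓ + 2*a)
J(k, u) = k*(5 + 2*k)
(r(34, 50) + J(29, 14)) - 1290 = ((⅓ + 2*50) + 29*(5 + 2*29)) - 1290 = ((⅓ + 100) + 29*(5 + 58)) - 1290 = (301/3 + 29*63) - 1290 = (301/3 + 1827) - 1290 = 5782/3 - 1290 = 1912/3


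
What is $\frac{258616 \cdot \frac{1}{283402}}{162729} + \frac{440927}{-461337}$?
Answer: $- \frac{3389071734432029}{3545968743957591} \approx -0.95575$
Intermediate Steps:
$\frac{258616 \cdot \frac{1}{283402}}{162729} + \frac{440927}{-461337} = 258616 \cdot \frac{1}{283402} \cdot \frac{1}{162729} + 440927 \left(- \frac{1}{461337}\right) = \frac{129308}{141701} \cdot \frac{1}{162729} - \frac{440927}{461337} = \frac{129308}{23058862029} - \frac{440927}{461337} = - \frac{3389071734432029}{3545968743957591}$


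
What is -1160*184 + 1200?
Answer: -212240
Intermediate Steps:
-1160*184 + 1200 = -213440 + 1200 = -212240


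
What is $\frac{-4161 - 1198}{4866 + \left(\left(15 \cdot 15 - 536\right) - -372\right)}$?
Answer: $- \frac{5359}{4927} \approx -1.0877$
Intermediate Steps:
$\frac{-4161 - 1198}{4866 + \left(\left(15 \cdot 15 - 536\right) - -372\right)} = - \frac{5359}{4866 + \left(\left(225 - 536\right) + 372\right)} = - \frac{5359}{4866 + \left(-311 + 372\right)} = - \frac{5359}{4866 + 61} = - \frac{5359}{4927}$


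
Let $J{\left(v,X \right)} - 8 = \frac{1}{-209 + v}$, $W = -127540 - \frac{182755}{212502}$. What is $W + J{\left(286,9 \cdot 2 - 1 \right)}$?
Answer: $- \frac{2086775849561}{16362654} \approx -1.2753 \cdot 10^{5}$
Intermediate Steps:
$W = - \frac{27102687835}{212502}$ ($W = -127540 - 182755 \cdot \frac{1}{212502} = -127540 - \frac{182755}{212502} = - \frac{27102687835}{212502} \approx -1.2754 \cdot 10^{5}$)
$J{\left(v,X \right)} = 8 + \frac{1}{-209 + v}$
$W + J{\left(286,9 \cdot 2 - 1 \right)} = - \frac{27102687835}{212502} + \frac{-1671 + 8 \cdot 286}{-209 + 286} = - \frac{27102687835}{212502} + \frac{-1671 + 2288}{77} = - \frac{27102687835}{212502} + \frac{1}{77} \cdot 617 = - \frac{27102687835}{212502} + \frac{617}{77} = - \frac{2086775849561}{16362654}$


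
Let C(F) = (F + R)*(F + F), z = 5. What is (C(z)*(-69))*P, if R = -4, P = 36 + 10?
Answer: -31740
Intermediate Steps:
P = 46
C(F) = 2*F*(-4 + F) (C(F) = (F - 4)*(F + F) = (-4 + F)*(2*F) = 2*F*(-4 + F))
(C(z)*(-69))*P = ((2*5*(-4 + 5))*(-69))*46 = ((2*5*1)*(-69))*46 = (10*(-69))*46 = -690*46 = -31740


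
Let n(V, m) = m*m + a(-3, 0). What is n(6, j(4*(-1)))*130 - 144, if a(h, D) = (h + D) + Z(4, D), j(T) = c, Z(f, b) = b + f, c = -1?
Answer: 116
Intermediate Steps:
j(T) = -1
a(h, D) = 4 + h + 2*D (a(h, D) = (h + D) + (D + 4) = (D + h) + (4 + D) = 4 + h + 2*D)
n(V, m) = 1 + m² (n(V, m) = m*m + (4 - 3 + 2*0) = m² + (4 - 3 + 0) = m² + 1 = 1 + m²)
n(6, j(4*(-1)))*130 - 144 = (1 + (-1)²)*130 - 144 = (1 + 1)*130 - 144 = 2*130 - 144 = 260 - 144 = 116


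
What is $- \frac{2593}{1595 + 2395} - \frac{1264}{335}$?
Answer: $- \frac{1182403}{267330} \approx -4.423$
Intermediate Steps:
$- \frac{2593}{1595 + 2395} - \frac{1264}{335} = - \frac{2593}{3990} - \frac{1264}{335} = - \frac{1182403}{267330}$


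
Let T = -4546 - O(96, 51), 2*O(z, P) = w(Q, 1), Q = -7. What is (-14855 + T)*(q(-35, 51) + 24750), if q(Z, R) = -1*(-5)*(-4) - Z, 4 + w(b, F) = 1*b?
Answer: -960659115/2 ≈ -4.8033e+8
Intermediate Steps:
w(b, F) = -4 + b (w(b, F) = -4 + 1*b = -4 + b)
O(z, P) = -11/2 (O(z, P) = (-4 - 7)/2 = (1/2)*(-11) = -11/2)
T = -9081/2 (T = -4546 - 1*(-11/2) = -4546 + 11/2 = -9081/2 ≈ -4540.5)
q(Z, R) = -20 - Z (q(Z, R) = 5*(-4) - Z = -20 - Z)
(-14855 + T)*(q(-35, 51) + 24750) = (-14855 - 9081/2)*((-20 - 1*(-35)) + 24750) = -38791*((-20 + 35) + 24750)/2 = -38791*(15 + 24750)/2 = -38791/2*24765 = -960659115/2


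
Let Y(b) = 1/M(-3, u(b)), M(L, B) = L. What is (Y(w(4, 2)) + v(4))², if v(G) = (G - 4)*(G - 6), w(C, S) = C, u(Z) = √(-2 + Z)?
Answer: ⅑ ≈ 0.11111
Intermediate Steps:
v(G) = (-6 + G)*(-4 + G) (v(G) = (-4 + G)*(-6 + G) = (-6 + G)*(-4 + G))
Y(b) = -⅓ (Y(b) = 1/(-3) = -⅓)
(Y(w(4, 2)) + v(4))² = (-⅓ + (24 + 4² - 10*4))² = (-⅓ + (24 + 16 - 40))² = (-⅓ + 0)² = (-⅓)² = ⅑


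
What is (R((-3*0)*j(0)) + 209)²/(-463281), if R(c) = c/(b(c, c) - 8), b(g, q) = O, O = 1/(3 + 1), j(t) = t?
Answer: -43681/463281 ≈ -0.094286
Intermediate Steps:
O = ¼ (O = 1/4 = ¼ ≈ 0.25000)
b(g, q) = ¼
R(c) = -4*c/31 (R(c) = c/(¼ - 8) = c/(-31/4) = c*(-4/31) = -4*c/31)
(R((-3*0)*j(0)) + 209)²/(-463281) = (-4*(-3*0)*0/31 + 209)²/(-463281) = (-0*0 + 209)²*(-1/463281) = (-4/31*0 + 209)²*(-1/463281) = (0 + 209)²*(-1/463281) = 209²*(-1/463281) = 43681*(-1/463281) = -43681/463281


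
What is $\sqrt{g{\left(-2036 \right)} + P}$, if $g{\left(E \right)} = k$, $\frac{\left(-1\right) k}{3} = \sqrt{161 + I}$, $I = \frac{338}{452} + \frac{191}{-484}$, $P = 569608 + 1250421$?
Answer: $\frac{\sqrt{11248135945684 - 7458 \sqrt{997194151}}}{2486} \approx 1349.1$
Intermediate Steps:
$P = 1820029$
$I = \frac{19315}{54692}$ ($I = 338 \cdot \frac{1}{452} + 191 \left(- \frac{1}{484}\right) = \frac{169}{226} - \frac{191}{484} = \frac{19315}{54692} \approx 0.35316$)
$k = - \frac{3 \sqrt{997194151}}{2486}$ ($k = - 3 \sqrt{161 + \frac{19315}{54692}} = - 3 \sqrt{\frac{8824727}{54692}} = - 3 \frac{\sqrt{997194151}}{2486} = - \frac{3 \sqrt{997194151}}{2486} \approx -38.107$)
$g{\left(E \right)} = - \frac{3 \sqrt{997194151}}{2486}$
$\sqrt{g{\left(-2036 \right)} + P} = \sqrt{- \frac{3 \sqrt{997194151}}{2486} + 1820029} = \sqrt{1820029 - \frac{3 \sqrt{997194151}}{2486}}$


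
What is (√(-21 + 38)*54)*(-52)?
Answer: -2808*√17 ≈ -11578.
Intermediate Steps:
(√(-21 + 38)*54)*(-52) = (√17*54)*(-52) = (54*√17)*(-52) = -2808*√17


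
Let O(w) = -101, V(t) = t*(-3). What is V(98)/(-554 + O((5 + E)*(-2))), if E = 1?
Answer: 294/655 ≈ 0.44885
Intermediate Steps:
V(t) = -3*t
V(98)/(-554 + O((5 + E)*(-2))) = (-3*98)/(-554 - 101) = -294/(-655) = -294*(-1/655) = 294/655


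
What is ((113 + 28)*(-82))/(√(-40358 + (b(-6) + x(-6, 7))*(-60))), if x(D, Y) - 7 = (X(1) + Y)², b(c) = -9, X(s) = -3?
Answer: 5781*I*√41198/20599 ≈ 56.963*I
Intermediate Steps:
x(D, Y) = 7 + (-3 + Y)²
((113 + 28)*(-82))/(√(-40358 + (b(-6) + x(-6, 7))*(-60))) = ((113 + 28)*(-82))/(√(-40358 + (-9 + (7 + (-3 + 7)²))*(-60))) = (141*(-82))/(√(-40358 + (-9 + (7 + 4²))*(-60))) = -11562/√(-40358 + (-9 + (7 + 16))*(-60)) = -11562/√(-40358 + (-9 + 23)*(-60)) = -11562/√(-40358 + 14*(-60)) = -11562/√(-40358 - 840) = -11562*(-I*√41198/41198) = -(-5781)*I*√41198/20599 = 5781*I*√41198/20599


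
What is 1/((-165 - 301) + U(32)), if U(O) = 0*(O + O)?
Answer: -1/466 ≈ -0.0021459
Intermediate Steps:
U(O) = 0 (U(O) = 0*(2*O) = 0)
1/((-165 - 301) + U(32)) = 1/((-165 - 301) + 0) = 1/(-466 + 0) = 1/(-466) = -1/466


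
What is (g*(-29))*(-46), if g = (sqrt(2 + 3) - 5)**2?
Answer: 40020 - 13340*sqrt(5) ≈ 10191.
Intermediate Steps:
g = (-5 + sqrt(5))**2 (g = (sqrt(5) - 5)**2 = (-5 + sqrt(5))**2 ≈ 7.6393)
(g*(-29))*(-46) = ((5 - sqrt(5))**2*(-29))*(-46) = -29*(5 - sqrt(5))**2*(-46) = 1334*(5 - sqrt(5))**2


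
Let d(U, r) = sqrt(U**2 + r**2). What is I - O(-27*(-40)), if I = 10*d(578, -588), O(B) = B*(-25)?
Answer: 27000 + 20*sqrt(169957) ≈ 35245.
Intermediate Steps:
O(B) = -25*B
I = 20*sqrt(169957) (I = 10*sqrt(578**2 + (-588)**2) = 10*sqrt(334084 + 345744) = 10*sqrt(679828) = 10*(2*sqrt(169957)) = 20*sqrt(169957) ≈ 8245.2)
I - O(-27*(-40)) = 20*sqrt(169957) - (-25)*(-27*(-40)) = 20*sqrt(169957) - (-25)*1080 = 20*sqrt(169957) - 1*(-27000) = 20*sqrt(169957) + 27000 = 27000 + 20*sqrt(169957)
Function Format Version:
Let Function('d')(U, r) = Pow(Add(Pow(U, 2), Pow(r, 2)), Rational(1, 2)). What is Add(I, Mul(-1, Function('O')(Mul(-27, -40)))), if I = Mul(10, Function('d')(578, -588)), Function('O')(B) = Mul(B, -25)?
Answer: Add(27000, Mul(20, Pow(169957, Rational(1, 2)))) ≈ 35245.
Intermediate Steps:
Function('O')(B) = Mul(-25, B)
I = Mul(20, Pow(169957, Rational(1, 2))) (I = Mul(10, Pow(Add(Pow(578, 2), Pow(-588, 2)), Rational(1, 2))) = Mul(10, Pow(Add(334084, 345744), Rational(1, 2))) = Mul(10, Pow(679828, Rational(1, 2))) = Mul(10, Mul(2, Pow(169957, Rational(1, 2)))) = Mul(20, Pow(169957, Rational(1, 2))) ≈ 8245.2)
Add(I, Mul(-1, Function('O')(Mul(-27, -40)))) = Add(Mul(20, Pow(169957, Rational(1, 2))), Mul(-1, Mul(-25, Mul(-27, -40)))) = Add(Mul(20, Pow(169957, Rational(1, 2))), Mul(-1, Mul(-25, 1080))) = Add(Mul(20, Pow(169957, Rational(1, 2))), Mul(-1, -27000)) = Add(Mul(20, Pow(169957, Rational(1, 2))), 27000) = Add(27000, Mul(20, Pow(169957, Rational(1, 2))))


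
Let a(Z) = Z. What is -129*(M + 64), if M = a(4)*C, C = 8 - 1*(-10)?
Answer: -17544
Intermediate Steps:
C = 18 (C = 8 + 10 = 18)
M = 72 (M = 4*18 = 72)
-129*(M + 64) = -129*(72 + 64) = -129*136 = -17544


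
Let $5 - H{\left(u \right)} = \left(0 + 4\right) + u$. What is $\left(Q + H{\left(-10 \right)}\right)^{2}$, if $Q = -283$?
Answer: $73984$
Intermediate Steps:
$H{\left(u \right)} = 1 - u$ ($H{\left(u \right)} = 5 - \left(\left(0 + 4\right) + u\right) = 5 - \left(4 + u\right) = 1 - u$)
$\left(Q + H{\left(-10 \right)}\right)^{2} = \left(-283 + \left(1 - -10\right)\right)^{2} = \left(-283 + \left(1 + 10\right)\right)^{2} = \left(-283 + 11\right)^{2} = \left(-272\right)^{2} = 73984$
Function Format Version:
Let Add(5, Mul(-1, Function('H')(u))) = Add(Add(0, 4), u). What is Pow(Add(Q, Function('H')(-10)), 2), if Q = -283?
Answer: 73984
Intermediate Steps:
Function('H')(u) = Add(1, Mul(-1, u)) (Function('H')(u) = Add(5, Mul(-1, Add(Add(0, 4), u))) = Add(5, Mul(-1, Add(4, u))) = Add(5, Add(-4, Mul(-1, u))) = Add(1, Mul(-1, u)))
Pow(Add(Q, Function('H')(-10)), 2) = Pow(Add(-283, Add(1, Mul(-1, -10))), 2) = Pow(Add(-283, Add(1, 10)), 2) = Pow(Add(-283, 11), 2) = Pow(-272, 2) = 73984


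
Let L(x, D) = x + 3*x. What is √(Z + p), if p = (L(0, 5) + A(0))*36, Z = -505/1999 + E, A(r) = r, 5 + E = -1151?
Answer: I*√4620386651/1999 ≈ 34.004*I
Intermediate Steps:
E = -1156 (E = -5 - 1151 = -1156)
Z = -2311349/1999 (Z = -505/1999 - 1156 = -2311349/1999 ≈ -1156.3)
L(x, D) = 4*x
p = 0 (p = (4*0 + 0)*36 = (0 + 0)*36 = 0*36 = 0)
√(Z + p) = √(-2311349/1999 + 0) = √(-2311349/1999) = I*√4620386651/1999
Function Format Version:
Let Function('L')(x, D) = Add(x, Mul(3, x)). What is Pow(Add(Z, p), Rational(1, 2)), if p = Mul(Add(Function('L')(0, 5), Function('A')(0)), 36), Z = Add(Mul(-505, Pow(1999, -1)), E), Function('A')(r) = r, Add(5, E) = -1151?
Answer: Mul(Rational(1, 1999), I, Pow(4620386651, Rational(1, 2))) ≈ Mul(34.004, I)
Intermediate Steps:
E = -1156 (E = Add(-5, -1151) = -1156)
Z = Rational(-2311349, 1999) (Z = Add(Mul(-505, Pow(1999, -1)), -1156) = Add(Mul(-505, Rational(1, 1999)), -1156) = Add(Rational(-505, 1999), -1156) = Rational(-2311349, 1999) ≈ -1156.3)
Function('L')(x, D) = Mul(4, x)
p = 0 (p = Mul(Add(Mul(4, 0), 0), 36) = Mul(Add(0, 0), 36) = Mul(0, 36) = 0)
Pow(Add(Z, p), Rational(1, 2)) = Pow(Add(Rational(-2311349, 1999), 0), Rational(1, 2)) = Pow(Rational(-2311349, 1999), Rational(1, 2)) = Mul(Rational(1, 1999), I, Pow(4620386651, Rational(1, 2)))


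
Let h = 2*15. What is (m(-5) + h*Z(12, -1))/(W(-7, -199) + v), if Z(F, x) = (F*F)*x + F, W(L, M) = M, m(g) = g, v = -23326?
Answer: 793/4705 ≈ 0.16854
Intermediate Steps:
h = 30
Z(F, x) = F + x*F² (Z(F, x) = F²*x + F = x*F² + F = F + x*F²)
(m(-5) + h*Z(12, -1))/(W(-7, -199) + v) = (-5 + 30*(12*(1 + 12*(-1))))/(-199 - 23326) = (-5 + 30*(12*(1 - 12)))/(-23525) = (-5 + 30*(12*(-11)))*(-1/23525) = (-5 + 30*(-132))*(-1/23525) = (-5 - 3960)*(-1/23525) = -3965*(-1/23525) = 793/4705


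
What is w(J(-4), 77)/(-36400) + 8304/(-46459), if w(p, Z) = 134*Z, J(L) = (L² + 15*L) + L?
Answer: -55830683/120793400 ≈ -0.46220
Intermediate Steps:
J(L) = L² + 16*L
w(J(-4), 77)/(-36400) + 8304/(-46459) = (134*77)/(-36400) + 8304/(-46459) = 10318*(-1/36400) + 8304*(-1/46459) = -737/2600 - 8304/46459 = -55830683/120793400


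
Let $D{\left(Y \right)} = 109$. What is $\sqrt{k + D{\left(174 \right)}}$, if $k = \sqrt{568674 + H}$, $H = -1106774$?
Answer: $\sqrt{109 + 10 i \sqrt{5381}} \approx 20.623 + 17.785 i$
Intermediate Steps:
$k = 10 i \sqrt{5381}$ ($k = \sqrt{568674 - 1106774} = \sqrt{-538100} = 10 i \sqrt{5381} \approx 733.55 i$)
$\sqrt{k + D{\left(174 \right)}} = \sqrt{10 i \sqrt{5381} + 109} = \sqrt{109 + 10 i \sqrt{5381}}$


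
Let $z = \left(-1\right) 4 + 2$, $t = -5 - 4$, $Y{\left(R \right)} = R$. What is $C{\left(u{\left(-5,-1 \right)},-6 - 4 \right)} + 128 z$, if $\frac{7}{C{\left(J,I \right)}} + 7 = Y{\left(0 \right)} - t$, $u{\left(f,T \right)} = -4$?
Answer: $- \frac{505}{2} \approx -252.5$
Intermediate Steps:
$t = -9$
$C{\left(J,I \right)} = \frac{7}{2}$ ($C{\left(J,I \right)} = \frac{7}{-7 + \left(0 - -9\right)} = \frac{7}{-7 + \left(0 + 9\right)} = \frac{7}{-7 + 9} = \frac{7}{2}$)
$z = -2$ ($z = -4 + 2 = -2$)
$C{\left(u{\left(-5,-1 \right)},-6 - 4 \right)} + 128 z = \frac{7}{2} + 128 \left(-2\right) = \frac{7}{2} - 256 = - \frac{505}{2}$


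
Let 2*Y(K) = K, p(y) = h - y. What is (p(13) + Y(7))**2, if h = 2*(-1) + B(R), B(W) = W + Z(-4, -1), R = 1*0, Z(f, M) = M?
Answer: 625/4 ≈ 156.25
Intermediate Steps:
R = 0
B(W) = -1 + W (B(W) = W - 1 = -1 + W)
h = -3 (h = 2*(-1) + (-1 + 0) = -2 - 1 = -3)
p(y) = -3 - y
Y(K) = K/2
(p(13) + Y(7))**2 = ((-3 - 1*13) + (1/2)*7)**2 = ((-3 - 13) + 7/2)**2 = (-16 + 7/2)**2 = (-25/2)**2 = 625/4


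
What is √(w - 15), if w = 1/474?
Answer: I*√3369666/474 ≈ 3.8727*I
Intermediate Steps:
w = 1/474 ≈ 0.0021097
√(w - 15) = √(1/474 - 15) = √(-7109/474) = I*√3369666/474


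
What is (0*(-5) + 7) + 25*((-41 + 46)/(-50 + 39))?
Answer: -48/11 ≈ -4.3636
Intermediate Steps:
(0*(-5) + 7) + 25*((-41 + 46)/(-50 + 39)) = (0 + 7) + 25*(5/(-11)) = 7 + 25*(5*(-1/11)) = 7 + 25*(-5/11) = 7 - 125/11 = -48/11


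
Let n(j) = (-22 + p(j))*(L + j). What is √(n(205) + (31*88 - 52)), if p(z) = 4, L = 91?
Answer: 2*I*√663 ≈ 51.498*I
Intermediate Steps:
n(j) = -1638 - 18*j (n(j) = (-22 + 4)*(91 + j) = -18*(91 + j) = -1638 - 18*j)
√(n(205) + (31*88 - 52)) = √((-1638 - 18*205) + (31*88 - 52)) = √((-1638 - 3690) + (2728 - 52)) = √(-5328 + 2676) = √(-2652) = 2*I*√663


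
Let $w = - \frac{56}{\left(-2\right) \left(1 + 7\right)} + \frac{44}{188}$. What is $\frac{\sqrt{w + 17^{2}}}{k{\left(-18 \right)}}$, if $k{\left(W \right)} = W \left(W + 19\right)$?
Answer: $- \frac{\sqrt{2586598}}{1692} \approx -0.95053$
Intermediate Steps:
$w = \frac{351}{94}$ ($w = - \frac{56}{\left(-2\right) 8} + 44 \cdot \frac{1}{188} = - \frac{56}{-16} + \frac{11}{47} = \left(-56\right) \left(- \frac{1}{16}\right) + \frac{11}{47} = \frac{7}{2} + \frac{11}{47} = \frac{351}{94} \approx 3.734$)
$k{\left(W \right)} = W \left(19 + W\right)$
$\frac{\sqrt{w + 17^{2}}}{k{\left(-18 \right)}} = \frac{\sqrt{\frac{351}{94} + 17^{2}}}{\left(-18\right) \left(19 - 18\right)} = \frac{\sqrt{\frac{351}{94} + 289}}{\left(-18\right) 1} = \frac{\sqrt{\frac{27517}{94}}}{-18} = \frac{\sqrt{2586598}}{94} \left(- \frac{1}{18}\right) = - \frac{\sqrt{2586598}}{1692}$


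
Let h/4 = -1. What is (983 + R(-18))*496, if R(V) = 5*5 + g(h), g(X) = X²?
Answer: 507904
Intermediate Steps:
h = -4 (h = 4*(-1) = -4)
R(V) = 41 (R(V) = 5*5 + (-4)² = 25 + 16 = 41)
(983 + R(-18))*496 = (983 + 41)*496 = 1024*496 = 507904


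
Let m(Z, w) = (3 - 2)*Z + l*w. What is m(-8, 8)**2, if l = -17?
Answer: 20736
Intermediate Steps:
m(Z, w) = Z - 17*w (m(Z, w) = (3 - 2)*Z - 17*w = 1*Z - 17*w = Z - 17*w)
m(-8, 8)**2 = (-8 - 17*8)**2 = (-8 - 136)**2 = (-144)**2 = 20736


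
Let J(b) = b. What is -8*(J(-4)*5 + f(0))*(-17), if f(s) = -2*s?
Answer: -2720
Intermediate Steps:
-8*(J(-4)*5 + f(0))*(-17) = -8*(-4*5 - 2*0)*(-17) = -8*(-20 + 0)*(-17) = -8*(-20)*(-17) = 160*(-17) = -2720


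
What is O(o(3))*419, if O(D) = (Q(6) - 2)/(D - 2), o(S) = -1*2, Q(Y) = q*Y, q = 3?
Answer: -1676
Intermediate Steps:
Q(Y) = 3*Y
o(S) = -2
O(D) = 16/(-2 + D) (O(D) = (3*6 - 2)/(D - 2) = (18 - 2)/(-2 + D) = 16/(-2 + D))
O(o(3))*419 = (16/(-2 - 2))*419 = (16/(-4))*419 = (16*(-¼))*419 = -4*419 = -1676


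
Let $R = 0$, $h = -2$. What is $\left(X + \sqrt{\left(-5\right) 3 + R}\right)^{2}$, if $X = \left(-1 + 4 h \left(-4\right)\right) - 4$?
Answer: $\left(27 + i \sqrt{15}\right)^{2} \approx 714.0 + 209.14 i$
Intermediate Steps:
$X = 27$ ($X = \left(-1 + 4 \left(-2\right) \left(-4\right)\right) - 4 = \left(-1 - -32\right) - 4 = \left(-1 + 32\right) - 4 = 31 - 4 = 27$)
$\left(X + \sqrt{\left(-5\right) 3 + R}\right)^{2} = \left(27 + \sqrt{\left(-5\right) 3 + 0}\right)^{2} = \left(27 + \sqrt{-15 + 0}\right)^{2} = \left(27 + \sqrt{-15}\right)^{2} = \left(27 + i \sqrt{15}\right)^{2}$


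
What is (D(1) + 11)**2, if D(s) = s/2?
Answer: 529/4 ≈ 132.25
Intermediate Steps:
D(s) = s/2 (D(s) = s*(1/2) = s/2)
(D(1) + 11)**2 = ((1/2)*1 + 11)**2 = (1/2 + 11)**2 = (23/2)**2 = 529/4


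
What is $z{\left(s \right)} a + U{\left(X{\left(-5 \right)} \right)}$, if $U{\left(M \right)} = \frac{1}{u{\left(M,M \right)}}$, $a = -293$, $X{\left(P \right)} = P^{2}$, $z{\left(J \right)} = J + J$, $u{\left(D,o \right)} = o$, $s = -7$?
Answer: $\frac{102551}{25} \approx 4102.0$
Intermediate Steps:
$z{\left(J \right)} = 2 J$
$U{\left(M \right)} = \frac{1}{M}$
$z{\left(s \right)} a + U{\left(X{\left(-5 \right)} \right)} = 2 \left(-7\right) \left(-293\right) + \frac{1}{\left(-5\right)^{2}} = \left(-14\right) \left(-293\right) + \frac{1}{25} = 4102 + \frac{1}{25} = \frac{102551}{25}$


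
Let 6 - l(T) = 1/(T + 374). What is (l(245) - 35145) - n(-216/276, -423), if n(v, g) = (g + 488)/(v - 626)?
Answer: -313562096067/8923504 ≈ -35139.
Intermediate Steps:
n(v, g) = (488 + g)/(-626 + v)
l(T) = 6 - 1/(374 + T) (l(T) = 6 - 1/(T + 374) = 6 - 1/(374 + T))
(l(245) - 35145) - n(-216/276, -423) = ((2243 + 6*245)/(374 + 245) - 35145) - (488 - 423)/(-626 - 216/276) = ((2243 + 1470)/619 - 35145) - 65/(-626 - 216*1/276) = ((1/619)*3713 - 35145) - 65/(-626 - 18/23) = (3713/619 - 35145) - 65/(-14416/23) = -21751042/619 - (-23)*65/14416 = -21751042/619 - 1*(-1495/14416) = -21751042/619 + 1495/14416 = -313562096067/8923504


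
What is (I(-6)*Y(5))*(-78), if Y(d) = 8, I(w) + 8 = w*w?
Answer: -17472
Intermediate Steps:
I(w) = -8 + w² (I(w) = -8 + w*w = -8 + w²)
(I(-6)*Y(5))*(-78) = ((-8 + (-6)²)*8)*(-78) = ((-8 + 36)*8)*(-78) = (28*8)*(-78) = 224*(-78) = -17472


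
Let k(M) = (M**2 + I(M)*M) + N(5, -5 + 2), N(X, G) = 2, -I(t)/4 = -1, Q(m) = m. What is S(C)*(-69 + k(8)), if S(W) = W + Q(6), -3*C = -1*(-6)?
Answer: 116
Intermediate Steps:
I(t) = 4 (I(t) = -4*(-1) = 4)
C = -2 (C = -(-1)*(-6)/3 = -1/3*6 = -2)
S(W) = 6 + W (S(W) = W + 6 = 6 + W)
k(M) = 2 + M**2 + 4*M (k(M) = (M**2 + 4*M) + 2 = 2 + M**2 + 4*M)
S(C)*(-69 + k(8)) = (6 - 2)*(-69 + (2 + 8**2 + 4*8)) = 4*(-69 + (2 + 64 + 32)) = 4*(-69 + 98) = 4*29 = 116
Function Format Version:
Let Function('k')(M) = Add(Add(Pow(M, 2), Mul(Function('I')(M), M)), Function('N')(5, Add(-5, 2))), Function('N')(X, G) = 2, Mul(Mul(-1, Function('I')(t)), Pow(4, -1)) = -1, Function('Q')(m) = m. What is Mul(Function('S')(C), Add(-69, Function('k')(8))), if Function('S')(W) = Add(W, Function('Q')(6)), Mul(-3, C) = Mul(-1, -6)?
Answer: 116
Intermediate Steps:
Function('I')(t) = 4 (Function('I')(t) = Mul(-4, -1) = 4)
C = -2 (C = Mul(Rational(-1, 3), Mul(-1, -6)) = Mul(Rational(-1, 3), 6) = -2)
Function('S')(W) = Add(6, W) (Function('S')(W) = Add(W, 6) = Add(6, W))
Function('k')(M) = Add(2, Pow(M, 2), Mul(4, M)) (Function('k')(M) = Add(Add(Pow(M, 2), Mul(4, M)), 2) = Add(2, Pow(M, 2), Mul(4, M)))
Mul(Function('S')(C), Add(-69, Function('k')(8))) = Mul(Add(6, -2), Add(-69, Add(2, Pow(8, 2), Mul(4, 8)))) = Mul(4, Add(-69, Add(2, 64, 32))) = Mul(4, Add(-69, 98)) = Mul(4, 29) = 116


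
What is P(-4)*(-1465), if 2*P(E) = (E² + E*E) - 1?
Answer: -45415/2 ≈ -22708.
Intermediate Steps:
P(E) = -½ + E² (P(E) = ((E² + E*E) - 1)/2 = ((E² + E²) - 1)/2 = (2*E² - 1)/2 = (-1 + 2*E²)/2 = -½ + E²)
P(-4)*(-1465) = (-½ + (-4)²)*(-1465) = (-½ + 16)*(-1465) = (31/2)*(-1465) = -45415/2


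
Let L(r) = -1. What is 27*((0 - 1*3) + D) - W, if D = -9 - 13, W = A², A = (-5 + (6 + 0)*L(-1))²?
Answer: -15316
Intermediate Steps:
A = 121 (A = (-5 + (6 + 0)*(-1))² = (-5 + 6*(-1))² = (-5 - 6)² = (-11)² = 121)
W = 14641 (W = 121² = 14641)
D = -22
27*((0 - 1*3) + D) - W = 27*((0 - 1*3) - 22) - 1*14641 = 27*((0 - 3) - 22) - 14641 = 27*(-3 - 22) - 14641 = 27*(-25) - 14641 = -675 - 14641 = -15316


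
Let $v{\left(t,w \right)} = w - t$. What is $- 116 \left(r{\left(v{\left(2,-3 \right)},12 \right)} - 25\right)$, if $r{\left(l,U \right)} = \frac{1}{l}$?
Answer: $\frac{14616}{5} \approx 2923.2$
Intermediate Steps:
$- 116 \left(r{\left(v{\left(2,-3 \right)},12 \right)} - 25\right) = - 116 \left(\frac{1}{-3 - 2} - 25\right) = - 116 \left(\frac{1}{-5} - 25\right) = - 116 \left(- \frac{1}{5} - 25\right) = \left(-116\right) \left(- \frac{126}{5}\right) = \frac{14616}{5}$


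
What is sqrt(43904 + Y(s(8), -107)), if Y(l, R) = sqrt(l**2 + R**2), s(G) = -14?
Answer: sqrt(43904 + sqrt(11645)) ≈ 209.79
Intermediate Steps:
Y(l, R) = sqrt(R**2 + l**2)
sqrt(43904 + Y(s(8), -107)) = sqrt(43904 + sqrt((-107)**2 + (-14)**2)) = sqrt(43904 + sqrt(11449 + 196)) = sqrt(43904 + sqrt(11645))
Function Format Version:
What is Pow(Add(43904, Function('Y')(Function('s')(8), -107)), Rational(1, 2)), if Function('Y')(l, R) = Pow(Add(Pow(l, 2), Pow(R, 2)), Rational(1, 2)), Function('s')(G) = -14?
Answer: Pow(Add(43904, Pow(11645, Rational(1, 2))), Rational(1, 2)) ≈ 209.79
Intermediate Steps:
Function('Y')(l, R) = Pow(Add(Pow(R, 2), Pow(l, 2)), Rational(1, 2))
Pow(Add(43904, Function('Y')(Function('s')(8), -107)), Rational(1, 2)) = Pow(Add(43904, Pow(Add(Pow(-107, 2), Pow(-14, 2)), Rational(1, 2))), Rational(1, 2)) = Pow(Add(43904, Pow(Add(11449, 196), Rational(1, 2))), Rational(1, 2)) = Pow(Add(43904, Pow(11645, Rational(1, 2))), Rational(1, 2))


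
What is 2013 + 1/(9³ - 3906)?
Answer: 6395300/3177 ≈ 2013.0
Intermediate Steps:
2013 + 1/(9³ - 3906) = 2013 + 1/(729 - 3906) = 2013 + 1/(-3177) = 2013 - 1/3177 = 6395300/3177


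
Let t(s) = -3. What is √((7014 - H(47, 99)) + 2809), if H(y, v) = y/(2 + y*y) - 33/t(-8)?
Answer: √47966064135/2211 ≈ 99.055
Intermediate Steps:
H(y, v) = 11 + y/(2 + y²) (H(y, v) = y/(2 + y*y) - 33/(-3) = y/(2 + y²) - 33*(-⅓) = y/(2 + y²) + 11 = 11 + y/(2 + y²))
√((7014 - H(47, 99)) + 2809) = √((7014 - (22 + 47 + 11*47²)/(2 + 47²)) + 2809) = √((7014 - (22 + 47 + 11*2209)/(2 + 2209)) + 2809) = √((7014 - (22 + 47 + 24299)/2211) + 2809) = √((7014 - 24368/2211) + 2809) = √(15483586/2211 + 2809) = √(21694285/2211) = √47966064135/2211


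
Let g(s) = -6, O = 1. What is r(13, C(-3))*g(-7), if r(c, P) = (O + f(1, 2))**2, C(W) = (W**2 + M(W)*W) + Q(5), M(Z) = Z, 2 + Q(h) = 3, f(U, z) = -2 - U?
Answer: -24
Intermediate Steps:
Q(h) = 1 (Q(h) = -2 + 3 = 1)
C(W) = 1 + 2*W**2 (C(W) = (W**2 + W*W) + 1 = (W**2 + W**2) + 1 = 2*W**2 + 1 = 1 + 2*W**2)
r(c, P) = 4 (r(c, P) = (1 + (-2 - 1*1))**2 = (1 + (-2 - 1))**2 = (1 - 3)**2 = (-2)**2 = 4)
r(13, C(-3))*g(-7) = 4*(-6) = -24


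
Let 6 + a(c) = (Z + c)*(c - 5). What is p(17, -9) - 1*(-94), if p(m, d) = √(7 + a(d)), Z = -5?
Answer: 94 + √197 ≈ 108.04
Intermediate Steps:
a(c) = -6 + (-5 + c)² (a(c) = -6 + (-5 + c)*(c - 5) = -6 + (-5 + c)*(-5 + c) = -6 + (-5 + c)²)
p(m, d) = √(26 + d² - 10*d) (p(m, d) = √(7 + (19 + d² - 10*d)) = √(26 + d² - 10*d))
p(17, -9) - 1*(-94) = √(26 + (-9)² - 10*(-9)) - 1*(-94) = √(26 + 81 + 90) + 94 = √197 + 94 = 94 + √197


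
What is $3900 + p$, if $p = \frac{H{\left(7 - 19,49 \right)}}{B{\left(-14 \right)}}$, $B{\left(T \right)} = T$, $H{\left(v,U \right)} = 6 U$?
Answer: $3879$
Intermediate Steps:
$p = -21$ ($p = \frac{6 \cdot 49}{-14} = 294 \left(- \frac{1}{14}\right) = -21$)
$3900 + p = 3900 - 21 = 3879$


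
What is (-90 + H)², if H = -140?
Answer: 52900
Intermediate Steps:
(-90 + H)² = (-90 - 140)² = (-230)² = 52900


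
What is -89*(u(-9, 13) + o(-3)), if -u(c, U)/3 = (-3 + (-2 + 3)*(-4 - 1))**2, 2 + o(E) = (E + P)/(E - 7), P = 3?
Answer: 17266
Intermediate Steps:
o(E) = -2 + (3 + E)/(-7 + E) (o(E) = -2 + (E + 3)/(E - 7) = -2 + (3 + E)/(-7 + E))
u(c, U) = -192 (u(c, U) = -3*(-3 + (-2 + 3)*(-4 - 1))**2 = -3*(-3 + 1*(-5))**2 = -3*(-3 - 5)**2 = -3*(-8)**2 = -3*64 = -192)
-89*(u(-9, 13) + o(-3)) = -89*(-192 + (17 - 1*(-3))/(-7 - 3)) = -89*(-192 + (17 + 3)/(-10)) = -89*(-192 - 1/10*20) = -89*(-192 - 2) = -89*(-194) = 17266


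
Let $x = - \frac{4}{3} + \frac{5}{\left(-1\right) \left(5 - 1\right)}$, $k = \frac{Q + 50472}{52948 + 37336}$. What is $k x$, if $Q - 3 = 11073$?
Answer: $- \frac{158999}{90284} \approx -1.7611$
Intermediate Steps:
$Q = 11076$ ($Q = 3 + 11073 = 11076$)
$k = \frac{15387}{22571}$ ($k = \frac{11076 + 50472}{52948 + 37336} = \frac{61548}{90284} = 61548 \cdot \frac{1}{90284} = \frac{15387}{22571} \approx 0.68172$)
$x = - \frac{31}{12}$ ($x = \left(-4\right) \frac{1}{3} + \frac{5}{\left(-1\right) 4} = - \frac{4}{3} + \frac{5}{-4} = - \frac{4}{3} + 5 \left(- \frac{1}{4}\right) = - \frac{4}{3} - \frac{5}{4} = - \frac{31}{12} \approx -2.5833$)
$k x = \frac{15387}{22571} \left(- \frac{31}{12}\right) = - \frac{158999}{90284}$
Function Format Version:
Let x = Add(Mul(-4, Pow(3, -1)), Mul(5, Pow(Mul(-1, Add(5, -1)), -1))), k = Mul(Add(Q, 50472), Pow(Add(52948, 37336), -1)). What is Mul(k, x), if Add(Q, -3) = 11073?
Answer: Rational(-158999, 90284) ≈ -1.7611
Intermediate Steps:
Q = 11076 (Q = Add(3, 11073) = 11076)
k = Rational(15387, 22571) (k = Mul(Add(11076, 50472), Pow(Add(52948, 37336), -1)) = Mul(61548, Pow(90284, -1)) = Mul(61548, Rational(1, 90284)) = Rational(15387, 22571) ≈ 0.68172)
x = Rational(-31, 12) (x = Add(Mul(-4, Rational(1, 3)), Mul(5, Pow(Mul(-1, 4), -1))) = Add(Rational(-4, 3), Mul(5, Pow(-4, -1))) = Add(Rational(-4, 3), Mul(5, Rational(-1, 4))) = Add(Rational(-4, 3), Rational(-5, 4)) = Rational(-31, 12) ≈ -2.5833)
Mul(k, x) = Mul(Rational(15387, 22571), Rational(-31, 12)) = Rational(-158999, 90284)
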